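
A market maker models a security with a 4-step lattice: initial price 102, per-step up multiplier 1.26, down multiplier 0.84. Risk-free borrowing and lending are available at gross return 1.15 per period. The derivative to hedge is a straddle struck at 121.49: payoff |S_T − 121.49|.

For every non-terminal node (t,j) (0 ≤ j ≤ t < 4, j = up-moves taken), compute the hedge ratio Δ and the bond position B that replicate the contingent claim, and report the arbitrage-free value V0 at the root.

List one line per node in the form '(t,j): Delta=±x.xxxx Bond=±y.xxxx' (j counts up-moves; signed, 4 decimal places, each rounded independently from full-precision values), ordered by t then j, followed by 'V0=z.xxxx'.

(0,0): Delta=0.7134 Bond=-35.2512
(1,0): Delta=0.1425 Bond=8.3808
(1,1): Delta=0.8485 Bond=-57.8975
(2,0): Delta=-1.0000 Bond=91.8639
(2,1): Delta=0.4127 Bond=-19.5390
(2,2): Delta=0.9516 Bond=-83.2748
(3,0): Delta=-1.0000 Bond=105.6435
(3,1): Delta=-1.0000 Bond=105.6435
(3,2): Delta=0.7469 Bond=-67.9294
(3,3): Delta=1.0000 Bond=-105.6435
V0=37.5199

Since d<R<u, set p* = (R−d)/(u−d) = 0.7381; price each node as the discounted p*-expectation of its children.
Payoff layer (t=4): V(4,0)=70.7071, V(4,1)=45.3157, V(4,2)=7.2285, V(4,3)=49.9022, V(4,4)=135.5983
Node (3,0) S=60.4558: V=(p*·45.3157+(1−p*)·70.7071)/1.15=45.1877; Δ=(45.3157−70.7071)/(76.1743−50.7829)=-1.0000; B=V−Δ·S=105.6435
Node (3,1) S=90.6837: V=(p*·7.2285+(1−p*)·45.3157)/1.15=14.9598; Δ=(7.2285−45.3157)/(114.2615−76.1743)=-1.0000; B=V−Δ·S=105.6435
Node (3,2) S=136.0256: V=(p*·49.9022+(1−p*)·7.2285)/1.15=33.6746; Δ=(49.9022−7.2285)/(171.3922−114.2615)=0.7469; B=V−Δ·S=-67.9294
Node (3,3) S=204.0384: V=(p*·135.5983+(1−p*)·49.9022)/1.15=98.3949; Δ=(135.5983−49.9022)/(257.0883−171.3922)=1.0000; B=V−Δ·S=-105.6435
Node (2,0) S=71.9712: V=(p*·14.9598+(1−p*)·45.1877)/1.15=19.8927; Δ=(14.9598−45.1877)/(90.6837−60.4558)=-1.0000; B=V−Δ·S=91.8639
Node (2,1) S=107.9568: V=(p*·33.6746+(1−p*)·14.9598)/1.15=25.0201; Δ=(33.6746−14.9598)/(136.0256−90.6837)=0.4127; B=V−Δ·S=-19.5390
Node (2,2) S=161.9352: V=(p*·98.3949+(1−p*)·33.6746)/1.15=70.8211; Δ=(98.3949−33.6746)/(204.0384−136.0256)=0.9516; B=V−Δ·S=-83.2748
Node (1,0) S=85.6800: V=(p*·25.0201+(1−p*)·19.8927)/1.15=20.5889; Δ=(25.0201−19.8927)/(107.9568−71.9712)=0.1425; B=V−Δ·S=8.3808
Node (1,1) S=128.5200: V=(p*·70.8211+(1−p*)·25.0201)/1.15=51.1527; Δ=(70.8211−25.0201)/(161.9352−107.9568)=0.8485; B=V−Δ·S=-57.8975
Node (0,0) S=102.0000: V=(p*·51.1527+(1−p*)·20.5889)/1.15=37.5199; Δ=(51.1527−20.5889)/(128.5200−85.6800)=0.7134; B=V−Δ·S=-35.2512
Root portfolio cost Δ·102+B reproduces V0=37.5199.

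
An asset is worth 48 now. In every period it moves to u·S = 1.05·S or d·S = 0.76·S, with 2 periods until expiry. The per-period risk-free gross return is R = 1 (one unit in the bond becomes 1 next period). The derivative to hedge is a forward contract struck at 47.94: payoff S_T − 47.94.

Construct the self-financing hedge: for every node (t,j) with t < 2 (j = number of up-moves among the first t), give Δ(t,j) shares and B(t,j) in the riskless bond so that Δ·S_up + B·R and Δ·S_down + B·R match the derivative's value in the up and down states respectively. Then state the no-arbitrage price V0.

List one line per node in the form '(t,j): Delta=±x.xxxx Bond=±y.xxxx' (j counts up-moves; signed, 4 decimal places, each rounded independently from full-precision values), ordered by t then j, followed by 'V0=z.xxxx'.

Under the risk-neutral measure, an up-move has probability p* = (R−d)/(u−d) = 0.8276 and values discount at R = 1.
Payoff layer (t=2): V(2,0)=-20.2152, V(2,1)=-9.6360, V(2,2)=4.9800
Node (1,0) S=36.4800: V=(p*·-9.6360+(1−p*)·-20.2152)/1=-11.4600; Δ=(-9.6360−-20.2152)/(38.3040−27.7248)=1.0000; B=V−Δ·S=-47.9400
Node (1,1) S=50.4000: V=(p*·4.9800+(1−p*)·-9.6360)/1=2.4600; Δ=(4.9800−-9.6360)/(52.9200−38.3040)=1.0000; B=V−Δ·S=-47.9400
Node (0,0) S=48.0000: V=(p*·2.4600+(1−p*)·-11.4600)/1=0.0600; Δ=(2.4600−-11.4600)/(50.4000−36.4800)=1.0000; B=V−Δ·S=-47.9400
Each (Δ,B) replicates both successor values, so the strategy is self-financing and V0 is arbitrage-free.

(0,0): Delta=1.0000 Bond=-47.9400
(1,0): Delta=1.0000 Bond=-47.9400
(1,1): Delta=1.0000 Bond=-47.9400
V0=0.0600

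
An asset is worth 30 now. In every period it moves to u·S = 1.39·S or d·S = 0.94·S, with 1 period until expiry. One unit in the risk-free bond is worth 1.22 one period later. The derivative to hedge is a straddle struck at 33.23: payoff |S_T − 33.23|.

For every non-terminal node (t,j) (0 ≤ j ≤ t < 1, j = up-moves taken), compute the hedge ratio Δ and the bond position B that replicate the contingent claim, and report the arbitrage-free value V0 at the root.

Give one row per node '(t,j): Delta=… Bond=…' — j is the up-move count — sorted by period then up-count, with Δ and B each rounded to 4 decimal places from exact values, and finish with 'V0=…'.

The replicating-portfolio and risk-neutral prices coincide; use p* = (1.22−0.94)/(1.39−0.94) = 0.6222 for the latter.
Payoff layer (t=1): V(1,0)=5.0300, V(1,1)=8.4700
Node (0,0) S=30.0000: V=(p*·8.4700+(1−p*)·5.0300)/1.22=5.8774; Δ=(8.4700−5.0300)/(41.7000−28.2000)=0.2548; B=V−Δ·S=-1.7670
Each (Δ,B) replicates both successor values, so the strategy is self-financing and V0 is arbitrage-free.

(0,0): Delta=0.2548 Bond=-1.7670
V0=5.8774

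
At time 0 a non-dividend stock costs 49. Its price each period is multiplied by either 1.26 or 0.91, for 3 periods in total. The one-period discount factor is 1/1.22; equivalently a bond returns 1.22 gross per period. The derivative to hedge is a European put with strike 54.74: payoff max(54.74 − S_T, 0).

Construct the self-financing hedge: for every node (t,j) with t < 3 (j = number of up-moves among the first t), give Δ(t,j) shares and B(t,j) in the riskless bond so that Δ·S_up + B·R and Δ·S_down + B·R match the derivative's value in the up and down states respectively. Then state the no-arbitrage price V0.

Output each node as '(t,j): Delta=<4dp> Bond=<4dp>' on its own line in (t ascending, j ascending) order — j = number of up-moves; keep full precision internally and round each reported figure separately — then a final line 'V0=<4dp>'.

(0,0): Delta=-0.0359 Bond=1.8439
(1,0): Delta=-0.2533 Bond=11.9435
(1,1): Delta=-0.0157 Bond=0.9987
(2,0): Delta=-1.0000 Bond=44.8689
(2,1): Delta=-0.1837 Bond=10.6616
(2,2): Delta=0.0000 Bond=0.0000
V0=0.0837

The replicating-portfolio and risk-neutral prices coincide; use p* = (1.22−0.91)/(1.26−0.91) = 0.8857 for the latter.
Terminal values V(3,·): V(3,0)=17.8150, V(3,1)=3.6131, V(3,2)=0.0000, V(3,3)=0.0000
Node (2,0) S=40.5769: V=(p*·3.6131+(1−p*)·17.8150)/1.22=4.2920; Δ=(3.6131−17.8150)/(51.1269−36.9250)=-1.0000; B=V−Δ·S=44.8689
Node (2,1) S=56.1834: V=(p*·0.0000+(1−p*)·3.6131)/1.22=0.3385; Δ=(0.0000−3.6131)/(70.7911−51.1269)=-0.1837; B=V−Δ·S=10.6616
Node (2,2) S=77.7924: V=(p*·0.0000+(1−p*)·0.0000)/1.22=0.0000; Δ=(0.0000−0.0000)/(98.0184−70.7911)=0.0000; B=V−Δ·S=0.0000
Node (1,0) S=44.5900: V=(p*·0.3385+(1−p*)·4.2920)/1.22=0.6478; Δ=(0.3385−4.2920)/(56.1834−40.5769)=-0.2533; B=V−Δ·S=11.9435
Node (1,1) S=61.7400: V=(p*·0.0000+(1−p*)·0.3385)/1.22=0.0317; Δ=(0.0000−0.3385)/(77.7924−56.1834)=-0.0157; B=V−Δ·S=0.9987
Node (0,0) S=49.0000: V=(p*·0.0317+(1−p*)·0.6478)/1.22=0.0837; Δ=(0.0317−0.6478)/(61.7400−44.5900)=-0.0359; B=V−Δ·S=1.8439
Check: Δ(0,0)·S0 + B(0,0) = 0.0837 = V0.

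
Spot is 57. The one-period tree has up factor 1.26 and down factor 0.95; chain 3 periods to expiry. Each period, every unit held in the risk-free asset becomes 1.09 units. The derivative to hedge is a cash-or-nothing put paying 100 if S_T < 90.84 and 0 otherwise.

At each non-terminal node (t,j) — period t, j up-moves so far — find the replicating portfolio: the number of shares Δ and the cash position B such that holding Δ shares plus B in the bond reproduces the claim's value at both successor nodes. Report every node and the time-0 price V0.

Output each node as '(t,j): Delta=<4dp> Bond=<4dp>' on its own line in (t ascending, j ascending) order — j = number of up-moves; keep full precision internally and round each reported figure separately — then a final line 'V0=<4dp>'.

Risk-neutral probability p* = (R−d)/(u−d) = (1.09−0.95)/(1.26−0.95) = 0.4516.
Payoff layer (t=3): V(3,0)=100.0000, V(3,1)=100.0000, V(3,2)=100.0000, V(3,3)=0.0000
(2,0): S=51.4425. Δ = (V_up−V_dn)/(S_up−S_dn) = (100.0000−100.0000)/(64.8175−48.8704) = 0.0000. V = [p*·100.0000 + (1−p*)·100.0000]/1.09 = 91.7431. B = V − Δ·S = 91.7431.
(2,1): S=68.2290. Δ = (V_up−V_dn)/(S_up−S_dn) = (100.0000−100.0000)/(85.9685−64.8175) = 0.0000. V = [p*·100.0000 + (1−p*)·100.0000]/1.09 = 91.7431. B = V − Δ·S = 91.7431.
(2,2): S=90.4932. Δ = (V_up−V_dn)/(S_up−S_dn) = (0.0000−100.0000)/(114.0214−85.9685) = -3.5647. V = [p*·0.0000 + (1−p*)·100.0000]/1.09 = 50.3107. B = V − Δ·S = 372.8914.
(1,0): S=54.1500. Δ = (V_up−V_dn)/(S_up−S_dn) = (91.7431−91.7431)/(68.2290−51.4425) = 0.0000. V = [p*·91.7431 + (1−p*)·91.7431]/1.09 = 84.1680. B = V − Δ·S = 84.1680.
(1,1): S=71.8200. Δ = (V_up−V_dn)/(S_up−S_dn) = (50.3107−91.7431)/(90.4932−68.2290) = -1.8609. V = [p*·50.3107 + (1−p*)·91.7431]/1.09 = 67.0016. B = V − Δ·S = 200.6544.
(0,0): S=57.0000. Δ = (V_up−V_dn)/(S_up−S_dn) = (67.0016−84.1680)/(71.8200−54.1500) = -0.9715. V = [p*·67.0016 + (1−p*)·84.1680]/1.09 = 70.1059. B = V − Δ·S = 125.4814.
Root portfolio cost Δ·57+B reproduces V0=70.1059.

(0,0): Delta=-0.9715 Bond=125.4814
(1,0): Delta=0.0000 Bond=84.1680
(1,1): Delta=-1.8609 Bond=200.6544
(2,0): Delta=0.0000 Bond=91.7431
(2,1): Delta=0.0000 Bond=91.7431
(2,2): Delta=-3.5647 Bond=372.8914
V0=70.1059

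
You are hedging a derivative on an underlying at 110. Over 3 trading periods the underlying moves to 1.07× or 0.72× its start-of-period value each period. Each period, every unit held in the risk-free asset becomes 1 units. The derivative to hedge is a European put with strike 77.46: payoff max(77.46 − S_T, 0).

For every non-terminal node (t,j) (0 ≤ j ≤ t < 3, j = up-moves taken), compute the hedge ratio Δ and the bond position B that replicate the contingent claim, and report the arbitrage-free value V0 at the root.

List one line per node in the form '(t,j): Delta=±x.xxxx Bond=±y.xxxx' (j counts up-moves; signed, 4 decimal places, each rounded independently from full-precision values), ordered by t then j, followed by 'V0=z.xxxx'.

(0,0): Delta=-0.1574 Bond=19.1856
(1,0): Delta=-0.6186 Bond=55.7101
(1,1): Delta=-0.0798 Bond=10.0545
(2,0): Delta=-1.0000 Bond=77.4600
(2,1): Delta=-0.5544 Bond=50.2726
(2,2): Delta=0.0000 Bond=0.0000
V0=1.8699

No-arbitrage ⇒ martingale measure with p* = (R−d)/(u−d) = 0.8000.
Terminal payoffs: V(3,0)=36.4027, V(3,1)=16.4443, V(3,2)=0.0000, V(3,3)=0.0000
Node (2,0) S=57.0240: V=(p*·16.4443+(1−p*)·36.4027)/1=20.4360; Δ=(16.4443−36.4027)/(61.0157−41.0573)=-1.0000; B=V−Δ·S=77.4600
Node (2,1) S=84.7440: V=(p*·0.0000+(1−p*)·16.4443)/1=3.2889; Δ=(0.0000−16.4443)/(90.6761−61.0157)=-0.5544; B=V−Δ·S=50.2726
Node (2,2) S=125.9390: V=(p*·0.0000+(1−p*)·0.0000)/1=0.0000; Δ=(0.0000−0.0000)/(134.7547−90.6761)=0.0000; B=V−Δ·S=0.0000
Node (1,0) S=79.2000: V=(p*·3.2889+(1−p*)·20.4360)/1=6.7183; Δ=(3.2889−20.4360)/(84.7440−57.0240)=-0.6186; B=V−Δ·S=55.7101
Node (1,1) S=117.7000: V=(p*·0.0000+(1−p*)·3.2889)/1=0.6578; Δ=(0.0000−3.2889)/(125.9390−84.7440)=-0.0798; B=V−Δ·S=10.0545
Node (0,0) S=110.0000: V=(p*·0.6578+(1−p*)·6.7183)/1=1.8699; Δ=(0.6578−6.7183)/(117.7000−79.2000)=-0.1574; B=V−Δ·S=19.1856
Self-financing check: at every node Δ·S+B equals the discounted successor values.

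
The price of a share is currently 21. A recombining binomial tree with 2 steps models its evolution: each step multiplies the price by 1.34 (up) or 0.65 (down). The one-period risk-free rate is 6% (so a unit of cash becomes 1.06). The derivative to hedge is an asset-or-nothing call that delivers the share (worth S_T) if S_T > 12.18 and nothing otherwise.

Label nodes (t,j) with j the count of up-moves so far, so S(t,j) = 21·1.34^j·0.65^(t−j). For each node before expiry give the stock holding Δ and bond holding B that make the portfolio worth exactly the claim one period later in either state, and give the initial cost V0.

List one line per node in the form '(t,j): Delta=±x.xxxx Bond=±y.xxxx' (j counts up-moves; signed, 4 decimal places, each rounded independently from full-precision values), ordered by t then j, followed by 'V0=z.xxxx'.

Risk-neutral probability p* = (R−d)/(u−d) = (1.06−0.65)/(1.34−0.65) = 0.5942.
Terminal payoffs: V(2,0)=0.0000, V(2,1)=18.2910, V(2,2)=37.7076
(1,0): S=13.6500. Δ = (V_up−V_dn)/(S_up−S_dn) = (18.2910−0.0000)/(18.2910−8.8725) = 1.9420. V = [p*·18.2910 + (1−p*)·0.0000]/1.06 = 10.2534. B = V − Δ·S = -16.2553.
(1,1): S=28.1400. Δ = (V_up−V_dn)/(S_up−S_dn) = (37.7076−18.2910)/(37.7076−18.2910) = 1.0000. V = [p*·37.7076 + (1−p*)·18.2910]/1.06 = 28.1400. B = V − Δ·S = 0.0000.
(0,0): S=21.0000. Δ = (V_up−V_dn)/(S_up−S_dn) = (28.1400−10.2534)/(28.1400−13.6500) = 1.2344. V = [p*·28.1400 + (1−p*)·10.2534]/1.06 = 19.6997. B = V − Δ·S = -6.2230.
Root portfolio cost Δ·21+B reproduces V0=19.6997.

(0,0): Delta=1.2344 Bond=-6.2230
(1,0): Delta=1.9420 Bond=-16.2553
(1,1): Delta=1.0000 Bond=0.0000
V0=19.6997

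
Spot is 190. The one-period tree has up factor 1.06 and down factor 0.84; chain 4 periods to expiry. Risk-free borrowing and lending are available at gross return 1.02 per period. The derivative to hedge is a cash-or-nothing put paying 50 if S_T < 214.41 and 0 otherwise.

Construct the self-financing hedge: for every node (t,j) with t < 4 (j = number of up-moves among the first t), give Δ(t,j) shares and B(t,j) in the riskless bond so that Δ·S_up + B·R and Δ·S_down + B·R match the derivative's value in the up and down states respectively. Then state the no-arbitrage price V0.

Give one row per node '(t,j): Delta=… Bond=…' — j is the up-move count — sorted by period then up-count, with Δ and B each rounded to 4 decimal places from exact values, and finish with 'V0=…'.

(0,0): Delta=-0.6174 Bond=142.7919
(1,0): Delta=0.0000 Bond=47.1161
(1,1): Delta=-0.7261 Bond=167.5436
(2,0): Delta=0.0000 Bond=48.0584
(2,1): Delta=0.0000 Bond=48.0584
(2,2): Delta=-0.8539 Bond=198.1914
(3,0): Delta=0.0000 Bond=49.0196
(3,1): Delta=0.0000 Bond=49.0196
(3,2): Delta=0.0000 Bond=49.0196
(3,3): Delta=-1.0043 Bond=236.1854
V0=25.4924

Under the risk-neutral measure, an up-move has probability p* = (R−d)/(u−d) = 0.8182 and values discount at R = 1.02.
Payoff layer (t=4): V(4,0)=50.0000, V(4,1)=50.0000, V(4,2)=50.0000, V(4,3)=50.0000, V(4,4)=0.0000
(3,0): S=112.6138. Δ = (V_up−V_dn)/(S_up−S_dn) = (50.0000−50.0000)/(119.3706−94.5956) = 0.0000. V = [p*·50.0000 + (1−p*)·50.0000]/1.02 = 49.0196. B = V − Δ·S = 49.0196.
(3,1): S=142.1078. Δ = (V_up−V_dn)/(S_up−S_dn) = (50.0000−50.0000)/(150.6343−119.3706) = 0.0000. V = [p*·50.0000 + (1−p*)·50.0000]/1.02 = 49.0196. B = V − Δ·S = 49.0196.
(3,2): S=179.3266. Δ = (V_up−V_dn)/(S_up−S_dn) = (50.0000−50.0000)/(190.0862−150.6343) = 0.0000. V = [p*·50.0000 + (1−p*)·50.0000]/1.02 = 49.0196. B = V − Δ·S = 49.0196.
(3,3): S=226.2930. Δ = (V_up−V_dn)/(S_up−S_dn) = (0.0000−50.0000)/(239.8706−190.0862) = -1.0043. V = [p*·0.0000 + (1−p*)·50.0000]/1.02 = 8.9127. B = V − Δ·S = 236.1854.
(2,0): S=134.0640. Δ = (V_up−V_dn)/(S_up−S_dn) = (49.0196−49.0196)/(142.1078−112.6138) = 0.0000. V = [p*·49.0196 + (1−p*)·49.0196]/1.02 = 48.0584. B = V − Δ·S = 48.0584.
(2,1): S=169.1760. Δ = (V_up−V_dn)/(S_up−S_dn) = (49.0196−49.0196)/(179.3266−142.1078) = 0.0000. V = [p*·49.0196 + (1−p*)·49.0196]/1.02 = 48.0584. B = V − Δ·S = 48.0584.
(2,2): S=213.4840. Δ = (V_up−V_dn)/(S_up−S_dn) = (8.9127−49.0196)/(226.2930−179.3266) = -0.8539. V = [p*·8.9127 + (1−p*)·49.0196]/1.02 = 15.8871. B = V − Δ·S = 198.1914.
(1,0): S=159.6000. Δ = (V_up−V_dn)/(S_up−S_dn) = (48.0584−48.0584)/(169.1760−134.0640) = 0.0000. V = [p*·48.0584 + (1−p*)·48.0584]/1.02 = 47.1161. B = V − Δ·S = 47.1161.
(1,1): S=201.4000. Δ = (V_up−V_dn)/(S_up−S_dn) = (15.8871−48.0584)/(213.4840−169.1760) = -0.7261. V = [p*·15.8871 + (1−p*)·48.0584]/1.02 = 21.3102. B = V − Δ·S = 167.5436.
(0,0): S=190.0000. Δ = (V_up−V_dn)/(S_up−S_dn) = (21.3102−47.1161)/(201.4000−159.6000) = -0.6174. V = [p*·21.3102 + (1−p*)·47.1161]/1.02 = 25.4924. B = V − Δ·S = 142.7919.
Root portfolio cost Δ·190+B reproduces V0=25.4924.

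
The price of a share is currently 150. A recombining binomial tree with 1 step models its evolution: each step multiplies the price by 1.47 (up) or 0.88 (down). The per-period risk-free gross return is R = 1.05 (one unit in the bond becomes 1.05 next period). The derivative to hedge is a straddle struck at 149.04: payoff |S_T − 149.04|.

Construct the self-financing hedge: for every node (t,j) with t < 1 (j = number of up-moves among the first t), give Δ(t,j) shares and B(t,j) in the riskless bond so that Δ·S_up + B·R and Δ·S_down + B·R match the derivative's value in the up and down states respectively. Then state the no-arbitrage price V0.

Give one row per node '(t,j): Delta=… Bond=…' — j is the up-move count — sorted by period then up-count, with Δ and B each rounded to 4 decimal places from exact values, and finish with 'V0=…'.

(0,0): Delta=0.6149 Bond=-61.0751
V0=31.1622

Since d<R<u, set p* = (R−d)/(u−d) = 0.2881; price each node as the discounted p*-expectation of its children.
Terminal values V(1,·): V(1,0)=17.0400, V(1,1)=71.4600
(0,0): S=150.0000. Δ = (V_up−V_dn)/(S_up−S_dn) = (71.4600−17.0400)/(220.5000−132.0000) = 0.6149. V = [p*·71.4600 + (1−p*)·17.0400]/1.05 = 31.1622. B = V − Δ·S = -61.0751.
The time-0 hedge costs 31.1622, which is the no-arbitrage price.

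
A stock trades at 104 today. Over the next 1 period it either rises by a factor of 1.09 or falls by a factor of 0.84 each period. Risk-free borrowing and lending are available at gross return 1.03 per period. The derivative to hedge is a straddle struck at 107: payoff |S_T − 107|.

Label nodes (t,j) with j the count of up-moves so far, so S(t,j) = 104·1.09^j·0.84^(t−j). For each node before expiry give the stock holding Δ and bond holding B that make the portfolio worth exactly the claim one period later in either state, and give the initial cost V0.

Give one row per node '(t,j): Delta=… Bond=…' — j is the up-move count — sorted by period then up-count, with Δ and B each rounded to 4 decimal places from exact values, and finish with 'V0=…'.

(0,0): Delta=-0.5108 Bond=62.3891
V0=9.2691

No-arbitrage ⇒ martingale measure with p* = (R−d)/(u−d) = 0.7600.
Terminal payoffs: V(1,0)=19.6400, V(1,1)=6.3600
(0,0): S=104.0000. Δ = (V_up−V_dn)/(S_up−S_dn) = (6.3600−19.6400)/(113.3600−87.3600) = -0.5108. V = [p*·6.3600 + (1−p*)·19.6400]/1.03 = 9.2691. B = V − Δ·S = 62.3891.
Self-financing check: at every node Δ·S+B equals the discounted successor values.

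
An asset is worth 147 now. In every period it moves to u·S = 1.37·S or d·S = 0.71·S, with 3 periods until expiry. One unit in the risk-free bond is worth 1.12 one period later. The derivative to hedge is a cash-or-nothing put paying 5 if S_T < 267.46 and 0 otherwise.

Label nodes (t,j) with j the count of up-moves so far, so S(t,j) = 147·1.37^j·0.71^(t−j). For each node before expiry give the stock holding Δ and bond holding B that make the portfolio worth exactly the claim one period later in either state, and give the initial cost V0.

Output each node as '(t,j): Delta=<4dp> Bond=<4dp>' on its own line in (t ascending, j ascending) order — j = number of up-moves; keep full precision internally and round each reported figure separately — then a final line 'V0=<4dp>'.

(0,0): Delta=-0.0159 Bond=5.0363
(1,0): Delta=0.0000 Bond=3.9860
(1,1): Delta=-0.0209 Bond=6.6497
(2,0): Delta=0.0000 Bond=4.4643
(2,1): Delta=0.0000 Bond=4.4643
(2,2): Delta=-0.0275 Bond=9.2668
V0=2.7057

Since d<R<u, set p* = (R−d)/(u−d) = 0.6212; price each node as the discounted p*-expectation of its children.
At expiry t=3: V(3,0)=5.0000, V(3,1)=5.0000, V(3,2)=5.0000, V(3,3)=0.0000
Node (2,0) S=74.1027: V=(p*·5.0000+(1−p*)·5.0000)/1.12=4.4643; Δ=(5.0000−5.0000)/(101.5207−52.6129)=0.0000; B=V−Δ·S=4.4643
Node (2,1) S=142.9869: V=(p*·5.0000+(1−p*)·5.0000)/1.12=4.4643; Δ=(5.0000−5.0000)/(195.8921−101.5207)=0.0000; B=V−Δ·S=4.4643
Node (2,2) S=275.9043: V=(p*·0.0000+(1−p*)·5.0000)/1.12=1.6910; Δ=(0.0000−5.0000)/(377.9889−195.8921)=-0.0275; B=V−Δ·S=9.2668
Node (1,0) S=104.3700: V=(p*·4.4643+(1−p*)·4.4643)/1.12=3.9860; Δ=(4.4643−4.4643)/(142.9869−74.1027)=0.0000; B=V−Δ·S=3.9860
Node (1,1) S=201.3900: V=(p*·1.6910+(1−p*)·4.4643)/1.12=2.4478; Δ=(1.6910−4.4643)/(275.9043−142.9869)=-0.0209; B=V−Δ·S=6.6497
Node (0,0) S=147.0000: V=(p*·2.4478+(1−p*)·3.9860)/1.12=2.7057; Δ=(2.4478−3.9860)/(201.3900−104.3700)=-0.0159; B=V−Δ·S=5.0363
Each (Δ,B) replicates both successor values, so the strategy is self-financing and V0 is arbitrage-free.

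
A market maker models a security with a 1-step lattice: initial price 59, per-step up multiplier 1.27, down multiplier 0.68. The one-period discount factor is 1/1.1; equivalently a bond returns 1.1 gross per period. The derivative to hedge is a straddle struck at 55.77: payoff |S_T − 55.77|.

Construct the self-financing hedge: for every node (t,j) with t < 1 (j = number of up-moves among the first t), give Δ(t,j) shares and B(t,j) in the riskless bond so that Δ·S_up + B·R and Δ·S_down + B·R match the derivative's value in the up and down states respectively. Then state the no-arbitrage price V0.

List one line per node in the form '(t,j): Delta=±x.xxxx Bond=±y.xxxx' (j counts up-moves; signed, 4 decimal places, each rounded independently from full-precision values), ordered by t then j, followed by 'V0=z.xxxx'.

(0,0): Delta=0.1008 Bond=10.5496
V0=16.4988

No-arbitrage ⇒ martingale measure with p* = (R−d)/(u−d) = 0.7119.
Payoff layer (t=1): V(1,0)=15.6500, V(1,1)=19.1600
(0,0): S=59.0000. Δ = (V_up−V_dn)/(S_up−S_dn) = (19.1600−15.6500)/(74.9300−40.1200) = 0.1008. V = [p*·19.1600 + (1−p*)·15.6500]/1.1 = 16.4988. B = V − Δ·S = 10.5496.
Root portfolio cost Δ·59+B reproduces V0=16.4988.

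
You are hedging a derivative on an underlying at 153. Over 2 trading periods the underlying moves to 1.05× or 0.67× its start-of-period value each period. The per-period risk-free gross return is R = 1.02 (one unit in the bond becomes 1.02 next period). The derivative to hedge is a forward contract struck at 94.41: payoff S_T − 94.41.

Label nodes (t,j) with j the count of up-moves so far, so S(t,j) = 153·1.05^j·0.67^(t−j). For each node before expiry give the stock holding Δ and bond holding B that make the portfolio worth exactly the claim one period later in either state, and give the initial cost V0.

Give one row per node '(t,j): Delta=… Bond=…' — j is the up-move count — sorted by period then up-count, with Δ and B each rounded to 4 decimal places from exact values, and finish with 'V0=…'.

Risk-neutral probability p* = (R−d)/(u−d) = (1.02−0.67)/(1.05−0.67) = 0.9211.
Terminal payoffs: V(2,0)=-25.7283, V(2,1)=13.2255, V(2,2)=74.2725
(1,0): S=102.5100. Δ = (V_up−V_dn)/(S_up−S_dn) = (13.2255−-25.7283)/(107.6355−68.6817) = 1.0000. V = [p*·13.2255 + (1−p*)·-25.7283]/1.02 = 9.9512. B = V − Δ·S = -92.5588.
(1,1): S=160.6500. Δ = (V_up−V_dn)/(S_up−S_dn) = (74.2725−13.2255)/(168.6825−107.6355) = 1.0000. V = [p*·74.2725 + (1−p*)·13.2255]/1.02 = 68.0912. B = V − Δ·S = -92.5588.
(0,0): S=153.0000. Δ = (V_up−V_dn)/(S_up−S_dn) = (68.0912−9.9512)/(160.6500−102.5100) = 1.0000. V = [p*·68.0912 + (1−p*)·9.9512]/1.02 = 62.2561. B = V − Δ·S = -90.7439.
Each (Δ,B) replicates both successor values, so the strategy is self-financing and V0 is arbitrage-free.

(0,0): Delta=1.0000 Bond=-90.7439
(1,0): Delta=1.0000 Bond=-92.5588
(1,1): Delta=1.0000 Bond=-92.5588
V0=62.2561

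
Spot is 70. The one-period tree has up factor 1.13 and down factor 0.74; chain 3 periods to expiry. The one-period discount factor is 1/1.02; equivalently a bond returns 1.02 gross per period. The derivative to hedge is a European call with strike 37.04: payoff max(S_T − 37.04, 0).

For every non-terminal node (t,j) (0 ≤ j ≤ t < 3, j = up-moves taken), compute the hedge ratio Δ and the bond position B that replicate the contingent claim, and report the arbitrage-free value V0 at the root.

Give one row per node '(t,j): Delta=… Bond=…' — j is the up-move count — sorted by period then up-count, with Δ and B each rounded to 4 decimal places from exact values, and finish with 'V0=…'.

(0,0): Delta=0.9757 Bond=-33.0195
(1,0): Delta=0.8813 Bond=-28.7881
(1,1): Delta=1.0000 Bond=-35.6017
(2,0): Delta=0.4198 Bond=-11.6732
(2,1): Delta=1.0000 Bond=-36.3137
(2,2): Delta=1.0000 Bond=-36.3137
V0=35.2798

No-arbitrage ⇒ martingale measure with p* = (R−d)/(u−d) = 0.7179.
At expiry t=3: V(3,0)=0.0000, V(3,1)=6.2752, V(3,2)=29.1034, V(3,3)=63.9628
(2,0): S=38.3320. Δ = (V_up−V_dn)/(S_up−S_dn) = (6.2752−0.0000)/(43.3152−28.3657) = 0.4198. V = [p*·6.2752 + (1−p*)·0.0000]/1.02 = 4.4169. B = V − Δ·S = -11.6732.
(2,1): S=58.5340. Δ = (V_up−V_dn)/(S_up−S_dn) = (29.1034−6.2752)/(66.1434−43.3152) = 1.0000. V = [p*·29.1034 + (1−p*)·6.2752]/1.02 = 22.2203. B = V − Δ·S = -36.3137.
(2,2): S=89.3830. Δ = (V_up−V_dn)/(S_up−S_dn) = (63.9628−29.1034)/(101.0028−66.1434) = 1.0000. V = [p*·63.9628 + (1−p*)·29.1034]/1.02 = 53.0693. B = V − Δ·S = -36.3137.
(1,0): S=51.8000. Δ = (V_up−V_dn)/(S_up−S_dn) = (22.2203−4.4169)/(58.5340−38.3320) = 0.8813. V = [p*·22.2203 + (1−p*)·4.4169]/1.02 = 16.8616. B = V − Δ·S = -28.7881.
(1,1): S=79.1000. Δ = (V_up−V_dn)/(S_up−S_dn) = (53.0693−22.2203)/(89.3830−58.5340) = 1.0000. V = [p*·53.0693 + (1−p*)·22.2203]/1.02 = 43.4983. B = V − Δ·S = -35.6017.
(0,0): S=70.0000. Δ = (V_up−V_dn)/(S_up−S_dn) = (43.4983−16.8616)/(79.1000−51.8000) = 0.9757. V = [p*·43.4983 + (1−p*)·16.8616]/1.02 = 35.2798. B = V − Δ·S = -33.0195.
Root portfolio cost Δ·70+B reproduces V0=35.2798.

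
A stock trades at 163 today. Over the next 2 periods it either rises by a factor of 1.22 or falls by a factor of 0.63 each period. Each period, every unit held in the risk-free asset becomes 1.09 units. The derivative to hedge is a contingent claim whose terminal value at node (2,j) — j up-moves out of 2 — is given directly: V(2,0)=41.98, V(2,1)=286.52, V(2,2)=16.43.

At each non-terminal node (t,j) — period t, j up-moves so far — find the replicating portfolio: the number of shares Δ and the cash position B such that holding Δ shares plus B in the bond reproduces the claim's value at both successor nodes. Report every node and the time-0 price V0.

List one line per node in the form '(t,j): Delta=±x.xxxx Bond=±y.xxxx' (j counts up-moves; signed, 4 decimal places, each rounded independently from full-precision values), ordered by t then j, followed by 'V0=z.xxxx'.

Under the risk-neutral measure, an up-move has probability p* = (R−d)/(u−d) = 0.7797 and values discount at R = 1.09.
At expiry t=2: V(2,0)=41.9800, V(2,1)=286.5200, V(2,2)=16.4300
Node (1,0) S=102.6900: V=(p*·286.5200+(1−p*)·41.9800)/1.09=213.4296; Δ=(286.5200−41.9800)/(125.2818−64.6947)=4.0362; B=V−Δ·S=-201.0449
Node (1,1) S=198.8600: V=(p*·16.4300+(1−p*)·286.5200)/1.09=69.6710; Δ=(16.4300−286.5200)/(242.6092−125.2818)=-2.3020; B=V−Δ·S=527.4506
Node (0,0) S=163.0000: V=(p*·69.6710+(1−p*)·213.4296)/1.09=92.9785; Δ=(69.6710−213.4296)/(198.8600−102.6900)=-1.4948; B=V−Δ·S=336.6373
The time-0 hedge costs 92.9785, which is the no-arbitrage price.

(0,0): Delta=-1.4948 Bond=336.6373
(1,0): Delta=4.0362 Bond=-201.0449
(1,1): Delta=-2.3020 Bond=527.4506
V0=92.9785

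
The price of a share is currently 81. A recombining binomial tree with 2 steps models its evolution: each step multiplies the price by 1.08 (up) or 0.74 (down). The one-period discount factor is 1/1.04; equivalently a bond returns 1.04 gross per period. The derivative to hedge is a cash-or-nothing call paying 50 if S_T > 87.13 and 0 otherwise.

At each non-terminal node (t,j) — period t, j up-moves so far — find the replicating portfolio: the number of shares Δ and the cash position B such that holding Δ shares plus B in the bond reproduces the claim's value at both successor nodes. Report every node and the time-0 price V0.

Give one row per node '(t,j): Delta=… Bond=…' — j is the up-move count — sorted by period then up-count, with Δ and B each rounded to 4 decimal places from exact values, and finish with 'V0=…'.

(0,0): Delta=1.5403 Bond=-88.7766
(1,0): Delta=0.0000 Bond=0.0000
(1,1): Delta=1.6811 Bond=-104.6380
V0=35.9905

Since d<R<u, set p* = (R−d)/(u−d) = 0.8824; price each node as the discounted p*-expectation of its children.
Payoff layer (t=2): V(2,0)=0.0000, V(2,1)=0.0000, V(2,2)=50.0000
(1,0): S=59.9400. Δ = (V_up−V_dn)/(S_up−S_dn) = (0.0000−0.0000)/(64.7352−44.3556) = 0.0000. V = [p*·0.0000 + (1−p*)·0.0000]/1.04 = 0.0000. B = V − Δ·S = 0.0000.
(1,1): S=87.4800. Δ = (V_up−V_dn)/(S_up−S_dn) = (50.0000−0.0000)/(94.4784−64.7352) = 1.6811. V = [p*·50.0000 + (1−p*)·0.0000]/1.04 = 42.4208. B = V − Δ·S = -104.6380.
(0,0): S=81.0000. Δ = (V_up−V_dn)/(S_up−S_dn) = (42.4208−0.0000)/(87.4800−59.9400) = 1.5403. V = [p*·42.4208 + (1−p*)·0.0000]/1.04 = 35.9905. B = V − Δ·S = -88.7766.
Each (Δ,B) replicates both successor values, so the strategy is self-financing and V0 is arbitrage-free.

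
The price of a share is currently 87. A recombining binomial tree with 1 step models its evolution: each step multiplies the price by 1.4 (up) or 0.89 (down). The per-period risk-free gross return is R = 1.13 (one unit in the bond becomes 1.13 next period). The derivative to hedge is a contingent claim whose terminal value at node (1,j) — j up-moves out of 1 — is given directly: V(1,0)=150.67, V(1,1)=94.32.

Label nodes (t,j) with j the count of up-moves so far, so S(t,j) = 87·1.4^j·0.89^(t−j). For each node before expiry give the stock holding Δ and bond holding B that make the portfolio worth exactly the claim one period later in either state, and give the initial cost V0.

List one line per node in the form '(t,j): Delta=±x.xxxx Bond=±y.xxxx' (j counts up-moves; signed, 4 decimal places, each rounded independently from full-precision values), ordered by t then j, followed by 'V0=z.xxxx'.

The replicating-portfolio and risk-neutral prices coincide; use p* = (1.13−0.89)/(1.4−0.89) = 0.4706 for the latter.
Payoff layer (t=1): V(1,0)=150.6700, V(1,1)=94.3200
  t=0,j=0: stock 87.0000 → up 121.8000 (V=94.3200), down 77.4300 (V=150.6700). Price 109.8693; hedge Δ=-1.2700, bond B=220.3595.
Each (Δ,B) replicates both successor values, so the strategy is self-financing and V0 is arbitrage-free.

(0,0): Delta=-1.2700 Bond=220.3595
V0=109.8693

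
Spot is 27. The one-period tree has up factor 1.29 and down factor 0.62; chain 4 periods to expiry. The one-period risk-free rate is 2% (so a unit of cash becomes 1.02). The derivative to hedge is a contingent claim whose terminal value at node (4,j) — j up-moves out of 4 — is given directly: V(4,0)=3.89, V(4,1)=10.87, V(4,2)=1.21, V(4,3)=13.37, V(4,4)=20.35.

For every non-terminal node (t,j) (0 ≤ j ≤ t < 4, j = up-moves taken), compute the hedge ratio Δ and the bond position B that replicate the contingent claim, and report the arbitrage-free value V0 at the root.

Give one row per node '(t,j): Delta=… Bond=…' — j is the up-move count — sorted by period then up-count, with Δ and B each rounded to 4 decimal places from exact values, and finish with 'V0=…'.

The replicating-portfolio and risk-neutral prices coincide; use p* = (1.02−0.62)/(1.29−0.62) = 0.5970 for the latter.
Payoff layer (t=4): V(4,0)=3.8900, V(4,1)=10.8700, V(4,2)=1.2100, V(4,3)=13.3700, V(4,4)=20.3500
  t=3,j=0: stock 6.4349 → up 8.3010 (V=10.8700), down 3.9896 (V=3.8900). Price 7.8992; hedge Δ=1.6190, bond B=-2.5187.
  t=3,j=1: stock 13.3887 → up 17.2714 (V=1.2100), down 8.3010 (V=10.8700). Price 5.0028; hedge Δ=-1.0769, bond B=19.4207.
  t=3,j=2: stock 27.8570 → up 35.9356 (V=13.3700), down 17.2714 (V=1.2100). Price 8.3036; hedge Δ=0.6515, bond B=-9.8456.
  t=3,j=3: stock 57.9606 → up 74.7692 (V=20.3500), down 35.9356 (V=13.3700). Price 17.1933; hedge Δ=0.1797, bond B=6.7754.
  t=2,j=0: stock 10.3788 → up 13.3887 (V=5.0028), down 6.4349 (V=7.8992). Price 6.0490; hedge Δ=-0.4165, bond B=10.3720.
  t=2,j=1: stock 21.5946 → up 27.8570 (V=8.3036), down 13.3887 (V=5.0028). Price 6.8367; hedge Δ=0.2281, bond B=1.9101.
  t=2,j=2: stock 44.9307 → up 57.9606 (V=17.1933), down 27.8570 (V=8.3036). Price 13.3440; hedge Δ=0.2953, bond B=0.0759.
  t=1,j=0: stock 16.7400 → up 21.5946 (V=6.8367), down 10.3788 (V=6.0490). Price 6.3914; hedge Δ=0.0702, bond B=5.2158.
  t=1,j=1: stock 34.8300 → up 44.9307 (V=13.3440), down 21.5946 (V=6.8367). Price 10.5114; hedge Δ=0.2789, bond B=0.7990.
  t=0,j=0: stock 27.0000 → up 34.8300 (V=10.5114), down 16.7400 (V=6.3914). Price 8.6776; hedge Δ=0.2277, bond B=2.5283.
The time-0 hedge costs 8.6776, which is the no-arbitrage price.

(0,0): Delta=0.2277 Bond=2.5283
(1,0): Delta=0.0702 Bond=5.2158
(1,1): Delta=0.2789 Bond=0.7990
(2,0): Delta=-0.4165 Bond=10.3720
(2,1): Delta=0.2281 Bond=1.9101
(2,2): Delta=0.2953 Bond=0.0759
(3,0): Delta=1.6190 Bond=-2.5187
(3,1): Delta=-1.0769 Bond=19.4207
(3,2): Delta=0.6515 Bond=-9.8456
(3,3): Delta=0.1797 Bond=6.7754
V0=8.6776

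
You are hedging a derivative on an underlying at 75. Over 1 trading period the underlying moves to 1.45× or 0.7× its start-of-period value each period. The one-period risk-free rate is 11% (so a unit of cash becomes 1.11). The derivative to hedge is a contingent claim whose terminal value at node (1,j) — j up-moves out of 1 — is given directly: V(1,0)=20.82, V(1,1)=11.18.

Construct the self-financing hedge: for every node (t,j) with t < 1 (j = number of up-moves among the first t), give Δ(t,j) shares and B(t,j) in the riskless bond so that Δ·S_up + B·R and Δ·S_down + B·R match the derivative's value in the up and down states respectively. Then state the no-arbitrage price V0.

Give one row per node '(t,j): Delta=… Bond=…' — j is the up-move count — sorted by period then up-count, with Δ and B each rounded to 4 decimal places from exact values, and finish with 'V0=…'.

Under the risk-neutral measure, an up-move has probability p* = (R−d)/(u−d) = 0.5467 and values discount at R = 1.11.
Terminal payoffs: V(1,0)=20.8200, V(1,1)=11.1800
Node (0,0) S=75.0000: V=(p*·11.1800+(1−p*)·20.8200)/1.11=14.0091; Δ=(11.1800−20.8200)/(108.7500−52.5000)=-0.1714; B=V−Δ·S=26.8625
The time-0 hedge costs 14.0091, which is the no-arbitrage price.

(0,0): Delta=-0.1714 Bond=26.8625
V0=14.0091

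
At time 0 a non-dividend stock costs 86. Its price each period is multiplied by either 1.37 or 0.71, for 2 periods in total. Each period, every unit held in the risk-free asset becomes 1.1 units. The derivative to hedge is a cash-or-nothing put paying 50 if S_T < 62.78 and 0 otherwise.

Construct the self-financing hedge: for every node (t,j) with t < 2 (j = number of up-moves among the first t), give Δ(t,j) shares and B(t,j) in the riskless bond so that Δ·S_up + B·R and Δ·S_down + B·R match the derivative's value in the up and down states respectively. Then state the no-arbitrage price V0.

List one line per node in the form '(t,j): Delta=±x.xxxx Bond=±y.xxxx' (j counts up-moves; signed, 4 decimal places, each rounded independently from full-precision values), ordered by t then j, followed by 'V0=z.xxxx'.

Under the risk-neutral measure, an up-move has probability p* = (R−d)/(u−d) = 0.5909 and values discount at R = 1.1.
Payoff layer (t=2): V(2,0)=50.0000, V(2,1)=0.0000, V(2,2)=0.0000
(1,0): S=61.0600. Δ = (V_up−V_dn)/(S_up−S_dn) = (0.0000−50.0000)/(83.6522−43.3526) = -1.2407. V = [p*·0.0000 + (1−p*)·50.0000]/1.1 = 18.5950. B = V − Δ·S = 94.3526.
(1,1): S=117.8200. Δ = (V_up−V_dn)/(S_up−S_dn) = (0.0000−0.0000)/(161.4134−83.6522) = 0.0000. V = [p*·0.0000 + (1−p*)·0.0000]/1.1 = 0.0000. B = V − Δ·S = 0.0000.
(0,0): S=86.0000. Δ = (V_up−V_dn)/(S_up−S_dn) = (0.0000−18.5950)/(117.8200−61.0600) = -0.3276. V = [p*·0.0000 + (1−p*)·18.5950]/1.1 = 6.9155. B = V − Δ·S = 35.0898.
Self-financing check: at every node Δ·S+B equals the discounted successor values.

(0,0): Delta=-0.3276 Bond=35.0898
(1,0): Delta=-1.2407 Bond=94.3526
(1,1): Delta=0.0000 Bond=0.0000
V0=6.9155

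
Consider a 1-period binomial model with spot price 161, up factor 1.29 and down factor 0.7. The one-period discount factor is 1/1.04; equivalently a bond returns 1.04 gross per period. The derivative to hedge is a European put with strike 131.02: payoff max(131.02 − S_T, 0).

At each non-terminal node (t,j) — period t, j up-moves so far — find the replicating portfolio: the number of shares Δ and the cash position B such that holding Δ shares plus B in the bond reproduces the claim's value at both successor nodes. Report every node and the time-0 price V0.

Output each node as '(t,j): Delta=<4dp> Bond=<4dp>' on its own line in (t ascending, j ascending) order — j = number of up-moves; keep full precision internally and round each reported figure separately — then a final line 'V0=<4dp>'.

Risk-neutral probability p* = (R−d)/(u−d) = (1.04−0.7)/(1.29−0.7) = 0.5763.
Payoff layer (t=1): V(1,0)=18.3200, V(1,1)=0.0000
Node (0,0) S=161.0000: V=(p*·0.0000+(1−p*)·18.3200)/1.04=7.4641; Δ=(0.0000−18.3200)/(207.6900−112.7000)=-0.1929; B=V−Δ·S=38.5150
Check: Δ(0,0)·S0 + B(0,0) = 7.4641 = V0.

(0,0): Delta=-0.1929 Bond=38.5150
V0=7.4641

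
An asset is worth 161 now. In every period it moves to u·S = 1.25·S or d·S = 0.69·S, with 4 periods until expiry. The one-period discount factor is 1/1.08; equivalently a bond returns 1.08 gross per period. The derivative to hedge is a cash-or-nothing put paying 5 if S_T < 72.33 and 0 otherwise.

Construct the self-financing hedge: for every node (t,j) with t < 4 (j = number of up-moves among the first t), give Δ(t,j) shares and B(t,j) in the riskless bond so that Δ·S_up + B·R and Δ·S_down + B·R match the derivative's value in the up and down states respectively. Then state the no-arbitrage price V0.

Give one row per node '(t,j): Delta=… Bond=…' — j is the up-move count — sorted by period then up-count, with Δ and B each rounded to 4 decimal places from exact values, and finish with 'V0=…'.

(0,0): Delta=-0.0085 Bond=1.6823
(1,0): Delta=-0.0291 Bond=4.1120
(1,1): Delta=-0.0035 Bond=0.8165
(2,0): Delta=-0.0751 Bond=7.9651
(2,1): Delta=-0.0181 Bond=2.9047
(2,2): Delta=0.0000 Bond=0.0000
(3,0): Delta=0.0000 Bond=4.6296
(3,1): Delta=-0.0932 Bond=10.3340
(3,2): Delta=0.0000 Bond=0.0000
(3,3): Delta=0.0000 Bond=0.0000
V0=0.3176

No-arbitrage ⇒ martingale measure with p* = (R−d)/(u−d) = 0.6964.
Terminal payoffs: V(4,0)=5.0000, V(4,1)=5.0000, V(4,2)=0.0000, V(4,3)=0.0000, V(4,4)=0.0000
Node (3,0) S=52.8899: V=(p*·5.0000+(1−p*)·5.0000)/1.08=4.6296; Δ=(5.0000−5.0000)/(66.1124−36.4941)=0.0000; B=V−Δ·S=4.6296
Node (3,1) S=95.8151: V=(p*·0.0000+(1−p*)·5.0000)/1.08=1.4054; Δ=(0.0000−5.0000)/(119.7689−66.1124)=-0.0932; B=V−Δ·S=10.3340
Node (3,2) S=173.5781: V=(p*·0.0000+(1−p*)·0.0000)/1.08=0.0000; Δ=(0.0000−0.0000)/(216.9727−119.7689)=0.0000; B=V−Δ·S=0.0000
Node (3,3) S=314.4531: V=(p*·0.0000+(1−p*)·0.0000)/1.08=0.0000; Δ=(0.0000−0.0000)/(393.0664−216.9727)=0.0000; B=V−Δ·S=0.0000
Node (2,0) S=76.6521: V=(p*·1.4054+(1−p*)·4.6296)/1.08=2.2076; Δ=(1.4054−4.6296)/(95.8151−52.8899)=-0.0751; B=V−Δ·S=7.9651
Node (2,1) S=138.8625: V=(p*·0.0000+(1−p*)·1.4054)/1.08=0.3950; Δ=(0.0000−1.4054)/(173.5781−95.8151)=-0.0181; B=V−Δ·S=2.9047
Node (2,2) S=251.5625: V=(p*·0.0000+(1−p*)·0.0000)/1.08=0.0000; Δ=(0.0000−0.0000)/(314.4531−173.5781)=0.0000; B=V−Δ·S=0.0000
Node (1,0) S=111.0900: V=(p*·0.3950+(1−p*)·2.2076)/1.08=0.8753; Δ=(0.3950−2.2076)/(138.8625−76.6521)=-0.0291; B=V−Δ·S=4.1120
Node (1,1) S=201.2500: V=(p*·0.0000+(1−p*)·0.3950)/1.08=0.1110; Δ=(0.0000−0.3950)/(251.5625−138.8625)=-0.0035; B=V−Δ·S=0.8165
Node (0,0) S=161.0000: V=(p*·0.1110+(1−p*)·0.8753)/1.08=0.3176; Δ=(0.1110−0.8753)/(201.2500−111.0900)=-0.0085; B=V−Δ·S=1.6823
The time-0 hedge costs 0.3176, which is the no-arbitrage price.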